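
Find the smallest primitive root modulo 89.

φ(89) = 89 − 1 = 88 = 2^3 · 11.
Test candidates g = 2, 3, … against the prime factors q ∈ {2, 11} of φ(89): g is a generator iff g^(88/q) ≢ 1 for every such q.
g = 2: 2^44 ≡ 1 — hits 1, so not a primitive root.
g = 3: 3^44 ≡ 88; 3^8 ≡ 64 — none is 1, so 3 is a primitive root.
The smallest primitive root modulo 89 is 3.

3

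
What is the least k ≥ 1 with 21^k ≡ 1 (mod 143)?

4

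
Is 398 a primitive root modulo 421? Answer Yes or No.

φ(421) = 421 − 1 = 420 = 2^2 · 3 · 5 · 7.
An element g generates (Z/421Z)^× iff g^(420/q) ≢ 1 (mod 421) for each prime q ∈ {2, 3, 5, 7}.
398^210 ≡ 420 (mod 421)  [q = 2: ≢ 1 ✓]
398^140 ≡ 400 (mod 421)  [q = 3: ≢ 1 ✓]
398^84 ≡ 377 (mod 421)  [q = 5: ≢ 1 ✓]
398^60 ≡ 247 (mod 421)  [q = 7: ≢ 1 ✓]
Every test exponent gives a nontrivial residue, hence 398 generates the full group.

Yes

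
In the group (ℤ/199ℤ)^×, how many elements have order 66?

20

φ(199) = 199 − 1 = 198 = 2 · 3^2 · 11.
Since (Z/199Z)^× is cyclic of order 198, the number of elements of order d is φ(d) when d | 198 and 0 otherwise.
66 = 2 · 3 · 11 divides 198, and φ(66) = 20.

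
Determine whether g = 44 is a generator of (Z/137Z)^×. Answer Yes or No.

φ(137) = 137 − 1 = 136 = 2^3 · 17.
An element g generates (Z/137Z)^× iff g^(136/q) ≢ 1 (mod 137) for each prime q ∈ {2, 17}.
44^68 ≡ 1 (mod 137)  [q = 2: ≡ 1 ✗]
44^8 ≡ 34 (mod 137)  [q = 17: ≢ 1 ✓]
44^68 ≡ 1 shows ord(44) | 68, strictly less than φ(137); not a primitive root.

No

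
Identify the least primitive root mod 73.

5

φ(73) = 73 − 1 = 72 = 2^3 · 3^2.
Test candidates g = 2, 3, … against the prime factors q ∈ {2, 3} of φ(73): g is a generator iff g^(72/q) ≢ 1 for every such q.
g = 2: 2^36 ≡ 1 — hits 1, so not a primitive root.
g = 3: 3^36 ≡ 1 — hits 1, so not a primitive root.
g = 4: 4^36 ≡ 1 — hits 1, so not a primitive root.
g = 5: 5^36 ≡ 72; 5^24 ≡ 8 — none is 1, so 5 is a primitive root.
Hence the least primitive root of 73 is 5.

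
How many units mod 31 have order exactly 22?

0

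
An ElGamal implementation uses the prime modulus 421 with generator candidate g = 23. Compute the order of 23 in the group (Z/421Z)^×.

420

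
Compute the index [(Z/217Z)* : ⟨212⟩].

Since 212 ∈ (Z/217Z)^×, its order divides φ(217) = φ(7·31) = (7−1)·(31−1) = 6·30 = 180 = 2^2 · 3^2 · 5.
Divisors of 180: 1, 2, 3, 4, 5, 6, 9, 10, 12, 15, 18, 20, 30, 36, 45, 60, 90, 180.
Test each divisor d:
212^1 ≡ 212 (mod 217)
212^2 ≡ 25 (mod 217)
212^3 ≡ 92 (mod 217)
212^4 ≡ 191 (mod 217)
212^5 ≡ 130 (mod 217)
212^6 ≡ 1 (mod 217) ✓
The order of 212 is 6, so the subgroup it generates has 6 elements.
The index is φ(217) / ord(212) = 180 / 6 = 30.

30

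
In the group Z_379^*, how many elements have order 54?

18

φ(379) = 379 − 1 = 378 = 2 · 3^3 · 7.
(Z/379Z)^× is cyclic (|G| = 378); a cyclic group of order m has exactly φ(d) elements of each order d | m, and none otherwise.
54 = 2 · 3^3 divides 378, and φ(54) = 18.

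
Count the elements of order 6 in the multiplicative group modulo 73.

φ(73) = 73 − 1 = 72 = 2^3 · 3^2.
(Z/73Z)^× is cyclic (|G| = 72); a cyclic group of order m has exactly φ(d) elements of each order d | m, and none otherwise.
6 = 2 · 3 divides 72, and φ(6) = 2.

2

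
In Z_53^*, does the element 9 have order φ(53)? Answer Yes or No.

No

φ(53) = 53 − 1 = 52 = 2^2 · 13.
9 is a primitive root mod 53 iff 9^(φ(53)/q) ≢ 1 for every prime q | φ(53), i.e. q ∈ {2, 13}.
9^26 ≡ 1 (mod 53)  [q = 2: ≡ 1 ✗]
9^4 ≡ 42 (mod 53)  [q = 13: ≢ 1 ✓]
Since 9^26 ≡ 1, the order of 9 divides 26 < 52, so 9 is not a primitive root.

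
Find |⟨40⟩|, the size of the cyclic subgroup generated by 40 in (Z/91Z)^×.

6

By Lagrange's theorem, ord_91(40) divides φ(91) = φ(7·13) = (7−1)·(13−1) = 6·12 = 72 = 2^3 · 3^2.
Divisors of 72: 1, 2, 3, 4, 6, 8, 9, 12, 18, 24, 36, 72.
Evaluate successive powers at the divisors of 72:
40^1 ≡ 40
40^2 ≡ 53
40^3 ≡ 27
40^4 ≡ 79
40^6 ≡ 1
The smallest such exponent is 6, so the order of 40 is 6.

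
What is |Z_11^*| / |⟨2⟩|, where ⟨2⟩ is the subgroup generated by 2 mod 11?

1

Since 2 ∈ (Z/11Z)^×, its order divides φ(11) = 11 − 1 = 10 = 2 · 5.
Divisors of 10: 1, 2, 5, 10.
Test each divisor d:
2^1 ≡ 2 (mod 11)
2^2 ≡ 4 (mod 11)
2^5 ≡ 10 (mod 11)
2^10 ≡ 1 (mod 11) ✓
Thus |⟨2⟩| = ord(2) = 10.
Index = |(Z/11Z)^×| / |⟨2⟩| = 10 / 10 = 1.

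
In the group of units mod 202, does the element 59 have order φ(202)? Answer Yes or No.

Yes

φ(202) = φ(2)·φ(101) = 1·100 = 100 = 2^2 · 5^2.
It suffices to check that the order of 59 is not a proper divisor of 100: compute 59^(100/q) for q ∈ {2, 5}.
59^50 ≡ 201 (mod 202)  [q = 2: ≢ 1 ✓]
59^20 ≡ 185 (mod 202)  [q = 5: ≢ 1 ✓]
None equal 1, so ord_202(59) = 100: 59 is a primitive root.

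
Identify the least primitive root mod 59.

2

φ(59) = 59 − 1 = 58 = 2 · 29.
g is a primitive root iff g^(58/q) ≢ 1 (mod 59) for each prime q ∈ {2, 29}.
g = 2: 2^29 ≡ 58; 2^2 ≡ 4 — none is 1, so 2 is a primitive root.
The smallest primitive root modulo 59 is 2.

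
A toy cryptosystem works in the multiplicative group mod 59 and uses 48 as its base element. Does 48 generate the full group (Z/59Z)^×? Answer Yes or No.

No

φ(59) = 59 − 1 = 58 = 2 · 29.
It suffices to check that the order of 48 is not a proper divisor of 58: compute 48^(58/q) for q ∈ {2, 29}.
48^29 ≡ 1 (mod 59)  [q = 2: ≡ 1 ✗]
48^2 ≡ 3 (mod 59)  [q = 29: ≢ 1 ✓]
Since 48^29 ≡ 1, the order of 48 divides 29 < 58, so 48 is not a primitive root.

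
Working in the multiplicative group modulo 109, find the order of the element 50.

108

ord(50) | φ(109) = 109 − 1 = 108 = 2^2 · 3^3.
Divisors of 108: 1, 2, 3, 4, 6, 9, 12, 18, 27, 36, 54, 108.
Compute 50^d (mod 109) for the divisors d until we hit 1:
50^1 ≡ 50 (mod 109)
50^2 ≡ 102 (mod 109)
50^3 ≡ 86 (mod 109)
50^4 ≡ 49 (mod 109)
50^6 ≡ 93 (mod 109)
50^9 ≡ 41 (mod 109)
50^12 ≡ 38 (mod 109)
50^18 ≡ 46 (mod 109)
50^27 ≡ 33 (mod 109)
50^36 ≡ 45 (mod 109)
50^54 ≡ 108 (mod 109)
50^108 ≡ 1 (mod 109) ✓
The smallest such exponent is 108, so the order of 50 is 108.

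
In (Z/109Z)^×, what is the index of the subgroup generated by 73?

The order of 73 must divide φ(109) = 109 − 1 = 108 = 2^2 · 3^3.
Divisors of 108: 1, 2, 3, 4, 6, 9, 12, 18, 27, 36, 54, 108.
Test each divisor d:
73^1 ≡ 73
73^2 ≡ 97
73^3 ≡ 105
73^4 ≡ 35
73^6 ≡ 16
73^9 ≡ 45
73^12 ≡ 38
73^18 ≡ 63
73^27 ≡ 1
So ord_109(73) = 27, hence |⟨73⟩| = 27.
The index is φ(109) / ord(73) = 108 / 27 = 4.

4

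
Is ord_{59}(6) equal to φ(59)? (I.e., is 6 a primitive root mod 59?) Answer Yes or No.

Yes

φ(59) = 59 − 1 = 58 = 2 · 29.
An element g generates (Z/59Z)^× iff g^(58/q) ≢ 1 (mod 59) for each prime q ∈ {2, 29}.
6^29 ≡ 58 (mod 59)  [q = 2: ≢ 1 ✓]
6^2 ≡ 36 (mod 59)  [q = 29: ≢ 1 ✓]
All checks pass, so 6 has order 58 and is a primitive root modulo 59.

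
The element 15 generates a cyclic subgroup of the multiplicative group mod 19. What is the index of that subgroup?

1

By Lagrange's theorem, ord_19(15) divides φ(19) = 19 − 1 = 18 = 2 · 3^2.
Divisors of 18: 1, 2, 3, 6, 9, 18.
Evaluate successive powers at the divisors of 18:
15^1 ≡ 15
15^2 ≡ 16
15^3 ≡ 12
15^6 ≡ 11
15^9 ≡ 18
15^18 ≡ 1
Thus |⟨15⟩| = ord(15) = 18.
The index is φ(19) / ord(15) = 18 / 18 = 1.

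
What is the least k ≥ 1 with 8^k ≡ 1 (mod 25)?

ord(8) | φ(25) = φ(5^2) = 5·(5−1) = 20 = 2^2 · 5.
Divisors of 20: 1, 2, 4, 5, 10, 20.
Check 8^d mod 25 for each divisor in increasing order:
8^1 ≡ 8 (mod 25)
8^2 ≡ 14 (mod 25)
8^4 ≡ 21 (mod 25)
8^5 ≡ 18 (mod 25)
8^10 ≡ 24 (mod 25)
8^20 ≡ 1 (mod 25) ✓
Hence ord(8) = 20.

20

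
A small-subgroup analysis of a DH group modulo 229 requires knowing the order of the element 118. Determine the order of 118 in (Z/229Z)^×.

ord(118) | φ(229) = 229 − 1 = 228 = 2^2 · 3 · 19.
Divisors of 228: 1, 2, 3, 4, 6, 12, 19, 38, 57, 76, 114, 228.
Check 118^d mod 229 for each divisor in increasing order:
118^1 ≡ 118
118^2 ≡ 184
118^3 ≡ 186
118^4 ≡ 193
118^6 ≡ 17
118^12 ≡ 60
118^19 ≡ 135
118^38 ≡ 134
118^57 ≡ 228
118^76 ≡ 94
118^114 ≡ 1
Hence ord(118) = 114.

114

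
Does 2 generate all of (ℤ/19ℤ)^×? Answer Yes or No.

Yes

φ(19) = 19 − 1 = 18 = 2 · 3^2.
Test 2^(18/q) mod 19 for each prime factor q of 18:
2^9 ≡ 18 (mod 19)  [q = 2: ≢ 1 ✓]
2^6 ≡ 7 (mod 19)  [q = 3: ≢ 1 ✓]
Every test exponent gives a nontrivial residue, hence 2 generates the full group.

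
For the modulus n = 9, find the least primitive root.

2

φ(9) = φ(3^2) = 3·(3−1) = 6 = 2 · 3.
g is a primitive root iff g^(6/q) ≢ 1 (mod 9) for each prime q ∈ {2, 3}.
g = 2: 2^3 ≡ 8; 2^2 ≡ 4 — none is 1, so 2 is a primitive root.
Hence the least primitive root of 9 is 2.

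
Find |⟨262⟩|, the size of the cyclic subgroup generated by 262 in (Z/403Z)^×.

Since 262 ∈ (Z/403Z)^×, its order divides φ(403) = φ(13·31) = (13−1)·(31−1) = 12·30 = 360 = 2^3 · 3^2 · 5.
Divisors of 360: 1, 2, 3, 4, 5, 6, 8, 9, 10, 12, 15, 18, 20, 24, 30, 36, 40, 45, 60, 72, 90, 120, 180, 360.
Compute 262^d (mod 403) for the divisors d until we hit 1:
262^1 ≡ 262
262^2 ≡ 134
262^3 ≡ 47
262^4 ≡ 224
262^5 ≡ 253
262^6 ≡ 194
262^8 ≡ 204
262^9 ≡ 252
262^10 ≡ 335
262^12 ≡ 157
262^15 ≡ 125
262^18 ≡ 233
262^20 ≡ 191
262^24 ≡ 66
262^30 ≡ 311
262^36 ≡ 287
262^40 ≡ 211
262^45 ≡ 187
262^60 ≡ 1
The smallest such exponent is 60, so the order of 262 is 60.

60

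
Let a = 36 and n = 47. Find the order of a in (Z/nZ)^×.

23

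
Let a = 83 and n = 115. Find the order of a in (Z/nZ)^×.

The order of 83 must divide φ(115) = φ(5·23) = (5−1)·(23−1) = 4·22 = 88 = 2^3 · 11.
Divisors of 88: 1, 2, 4, 8, 11, 22, 44, 88.
Compute 83^d (mod 115) for the divisors d until we hit 1:
83^1 ≡ 83 (mod 115)
83^2 ≡ 104 (mod 115)
83^4 ≡ 6 (mod 115)
83^8 ≡ 36 (mod 115)
83^11 ≡ 22 (mod 115)
83^22 ≡ 24 (mod 115)
83^44 ≡ 1 (mod 115) ✓
So ord_115(83) = 44.

44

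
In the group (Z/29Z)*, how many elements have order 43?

0

φ(29) = 29 − 1 = 28 = 2^2 · 7.
In a cyclic group of order 28, there are φ(d) elements of order d for each divisor d of 28, and zero for non-divisors.
Here 28 is not a multiple of 43, so there are no elements of order 43.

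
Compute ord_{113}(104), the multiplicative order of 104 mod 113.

ord(104) | φ(113) = 113 − 1 = 112 = 2^4 · 7.
Divisors of 112: 1, 2, 4, 7, 8, 14, 16, 28, 56, 112.
Evaluate successive powers at the divisors of 112:
104^1 ≡ 104 (mod 113)
104^2 ≡ 81 (mod 113)
104^4 ≡ 7 (mod 113)
104^7 ≡ 95 (mod 113)
104^8 ≡ 49 (mod 113)
104^14 ≡ 98 (mod 113)
104^16 ≡ 28 (mod 113)
104^28 ≡ 112 (mod 113)
104^56 ≡ 1 (mod 113) ✓
The smallest such exponent is 56, so the order of 104 is 56.

56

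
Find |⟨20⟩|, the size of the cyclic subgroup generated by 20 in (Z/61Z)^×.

5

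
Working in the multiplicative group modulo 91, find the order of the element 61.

The order of 61 must divide φ(91) = φ(7·13) = (7−1)·(13−1) = 6·12 = 72 = 2^3 · 3^2.
Divisors of 72: 1, 2, 3, 4, 6, 8, 9, 12, 18, 24, 36, 72.
Check 61^d mod 91 for each divisor in increasing order:
61^1 ≡ 61 (mod 91)
61^2 ≡ 81 (mod 91)
61^3 ≡ 27 (mod 91)
61^4 ≡ 9 (mod 91)
61^6 ≡ 1 (mod 91) ✓
The smallest such exponent is 6, so the order of 61 is 6.

6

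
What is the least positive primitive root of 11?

φ(11) = 11 − 1 = 10 = 2 · 5.
Test candidates g = 2, 3, … against the prime factors q ∈ {2, 5} of φ(11): g is a generator iff g^(10/q) ≢ 1 for every such q.
g = 2: 2^5 ≡ 10; 2^2 ≡ 4 — none is 1, so 2 is a primitive root.
The smallest primitive root modulo 11 is 2.

2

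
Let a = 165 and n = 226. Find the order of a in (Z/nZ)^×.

Since 165 ∈ (Z/226Z)^×, its order divides φ(226) = φ(2)·φ(113) = 1·112 = 112 = 2^4 · 7.
Divisors of 112: 1, 2, 4, 7, 8, 14, 16, 28, 56, 112.
Test each divisor d:
165^1 ≡ 165
165^2 ≡ 105
165^4 ≡ 177
165^7 ≡ 157
165^8 ≡ 141
165^14 ≡ 15
165^16 ≡ 219
165^28 ≡ 225
165^56 ≡ 1
Hence ord(165) = 56.

56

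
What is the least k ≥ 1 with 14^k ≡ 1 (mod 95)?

18

By Lagrange's theorem, ord_95(14) divides φ(95) = φ(5·19) = (5−1)·(19−1) = 4·18 = 72 = 2^3 · 3^2.
Divisors of 72: 1, 2, 3, 4, 6, 8, 9, 12, 18, 24, 36, 72.
Test each divisor d:
14^1 ≡ 14
14^2 ≡ 6
14^3 ≡ 84
14^4 ≡ 36
14^6 ≡ 26
14^8 ≡ 61
14^9 ≡ 94
14^12 ≡ 11
14^18 ≡ 1
So ord_95(14) = 18.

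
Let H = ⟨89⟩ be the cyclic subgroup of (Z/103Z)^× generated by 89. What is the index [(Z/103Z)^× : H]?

3

Since 89 ∈ (Z/103Z)^×, its order divides φ(103) = 103 − 1 = 102 = 2 · 3 · 17.
Divisors of 102: 1, 2, 3, 6, 17, 34, 51, 102.
Check 89^d mod 103 for each divisor in increasing order:
89^1 ≡ 89 (mod 103)
89^2 ≡ 93 (mod 103)
89^3 ≡ 37 (mod 103)
89^6 ≡ 30 (mod 103)
89^17 ≡ 102 (mod 103)
89^34 ≡ 1 (mod 103) ✓
The order of 89 is 34, so the subgroup it generates has 34 elements.
The index is φ(103) / ord(89) = 102 / 34 = 3.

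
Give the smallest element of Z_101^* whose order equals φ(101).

2

φ(101) = 101 − 1 = 100 = 2^2 · 5^2.
Test candidates g = 2, 3, … against the prime factors q ∈ {2, 5} of φ(101): g is a generator iff g^(100/q) ≢ 1 for every such q.
g = 2: 2^50 ≡ 100; 2^20 ≡ 95 — none is 1, so 2 is a primitive root.
So 2 is the smallest generator of (Z/101Z)^×.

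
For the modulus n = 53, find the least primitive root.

2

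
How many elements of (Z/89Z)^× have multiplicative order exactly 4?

2

φ(89) = 89 − 1 = 88 = 2^3 · 11.
Since (Z/89Z)^× is cyclic of order 88, the number of elements of order d is φ(d) when d | 88 and 0 otherwise.
4 = 2^2 divides 88, and φ(4) = 2.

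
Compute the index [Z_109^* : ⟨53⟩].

The order of 53 must divide φ(109) = 109 − 1 = 108 = 2^2 · 3^3.
Divisors of 108: 1, 2, 3, 4, 6, 9, 12, 18, 27, 36, 54, 108.
Test each divisor d:
53^1 ≡ 53 (mod 109)
53^2 ≡ 84 (mod 109)
53^3 ≡ 92 (mod 109)
53^4 ≡ 80 (mod 109)
53^6 ≡ 71 (mod 109)
53^9 ≡ 101 (mod 109)
53^12 ≡ 27 (mod 109)
53^18 ≡ 64 (mod 109)
53^27 ≡ 33 (mod 109)
53^36 ≡ 63 (mod 109)
53^54 ≡ 108 (mod 109)
53^108 ≡ 1 (mod 109) ✓
Thus |⟨53⟩| = ord(53) = 108.
Index = |(Z/109Z)^×| / |⟨53⟩| = 108 / 108 = 1.

1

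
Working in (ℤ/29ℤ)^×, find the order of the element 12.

The order of 12 must divide φ(29) = 29 − 1 = 28 = 2^2 · 7.
Divisors of 28: 1, 2, 4, 7, 14, 28.
Evaluate successive powers at the divisors of 28:
12^1 ≡ 12 (mod 29)
12^2 ≡ 28 (mod 29)
12^4 ≡ 1 (mod 29) ✓
Hence ord(12) = 4.

4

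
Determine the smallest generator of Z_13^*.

2

φ(13) = 13 − 1 = 12 = 2^2 · 3.
g is a primitive root iff g^(12/q) ≢ 1 (mod 13) for each prime q ∈ {2, 3}.
g = 2: 2^6 ≡ 12; 2^4 ≡ 3 — none is 1, so 2 is a primitive root.
Hence the least primitive root of 13 is 2.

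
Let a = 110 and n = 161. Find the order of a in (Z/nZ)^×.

66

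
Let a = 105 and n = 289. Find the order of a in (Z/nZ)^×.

272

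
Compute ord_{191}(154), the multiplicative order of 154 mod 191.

ord(154) | φ(191) = 191 − 1 = 190 = 2 · 5 · 19.
Divisors of 190: 1, 2, 5, 10, 19, 38, 95, 190.
Check 154^d mod 191 for each divisor in increasing order:
154^1 ≡ 154
154^2 ≡ 32
154^5 ≡ 121
154^10 ≡ 125
154^19 ≡ 1
So ord_191(154) = 19.

19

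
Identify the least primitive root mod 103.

5

φ(103) = 103 − 1 = 102 = 2 · 3 · 17.
g is a primitive root iff g^(102/q) ≢ 1 (mod 103) for each prime q ∈ {2, 3, 17}.
g = 2: 2^51 ≡ 1 — hits 1, so not a primitive root.
g = 3: 3^51 ≡ 102; 3^34 ≡ 1 — hits 1, so not a primitive root.
g = 4: 4^51 ≡ 1 — hits 1, so not a primitive root.
g = 5: 5^51 ≡ 102; 5^34 ≡ 56; 5^6 ≡ 72 — none is 1, so 5 is a primitive root.
So 5 is the smallest generator of (Z/103Z)^×.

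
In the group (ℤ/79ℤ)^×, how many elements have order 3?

φ(79) = 79 − 1 = 78 = 2 · 3 · 13.
(Z/79Z)^× is cyclic (|G| = 78); a cyclic group of order m has exactly φ(d) elements of each order d | m, and none otherwise.
3 | 78, and φ(3) = 3 − 1 = 2.

2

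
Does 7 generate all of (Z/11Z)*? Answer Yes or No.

Yes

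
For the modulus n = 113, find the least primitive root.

φ(113) = 113 − 1 = 112 = 2^4 · 7.
g is a primitive root iff g^(112/q) ≢ 1 (mod 113) for each prime q ∈ {2, 7}.
g = 2: 2^56 ≡ 1 — hits 1, so not a primitive root.
g = 3: 3^56 ≡ 112; 3^16 ≡ 49 — none is 1, so 3 is a primitive root.
So 3 is the smallest generator of (Z/113Z)^×.

3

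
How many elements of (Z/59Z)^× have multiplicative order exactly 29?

φ(59) = 59 − 1 = 58 = 2 · 29.
Since (Z/59Z)^× is cyclic of order 58, the number of elements of order d is φ(d) when d | 58 and 0 otherwise.
29 | 58, and φ(29) = 29 − 1 = 28.

28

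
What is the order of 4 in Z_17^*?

The order of 4 must divide φ(17) = 17 − 1 = 16 = 2^4.
Divisors of 16: 1, 2, 4, 8, 16.
Check 4^d mod 17 for each divisor in increasing order:
4^1 ≡ 4 (mod 17)
4^2 ≡ 16 (mod 17)
4^4 ≡ 1 (mod 17) ✓
So ord_17(4) = 4.

4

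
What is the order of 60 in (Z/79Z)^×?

78

By Lagrange's theorem, ord_79(60) divides φ(79) = 79 − 1 = 78 = 2 · 3 · 13.
Divisors of 78: 1, 2, 3, 6, 13, 26, 39, 78.
Check 60^d mod 79 for each divisor in increasing order:
60^1 ≡ 60 (mod 79)
60^2 ≡ 45 (mod 79)
60^3 ≡ 14 (mod 79)
60^6 ≡ 38 (mod 79)
60^13 ≡ 56 (mod 79)
60^26 ≡ 55 (mod 79)
60^39 ≡ 78 (mod 79)
60^78 ≡ 1 (mod 79) ✓
So ord_79(60) = 78.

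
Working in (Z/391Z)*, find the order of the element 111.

88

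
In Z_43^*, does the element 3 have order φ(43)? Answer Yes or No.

φ(43) = 43 − 1 = 42 = 2 · 3 · 7.
An element g generates (Z/43Z)^× iff g^(42/q) ≢ 1 (mod 43) for each prime q ∈ {2, 3, 7}.
3^21 ≡ 42 (mod 43)  [q = 2: ≢ 1 ✓]
3^14 ≡ 36 (mod 43)  [q = 3: ≢ 1 ✓]
3^6 ≡ 41 (mod 43)  [q = 7: ≢ 1 ✓]
Every test exponent gives a nontrivial residue, hence 3 generates the full group.

Yes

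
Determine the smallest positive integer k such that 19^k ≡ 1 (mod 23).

22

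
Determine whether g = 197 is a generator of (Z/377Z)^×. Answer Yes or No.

377 = 13 · 29 is a product of two distinct odd primes, so (Z/377Z)^× ≅ (Z/13Z)^× × (Z/29Z)^× is not cyclic.
No primitive root modulo 377 exists; in particular 197 is not one.

No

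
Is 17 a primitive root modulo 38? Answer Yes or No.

No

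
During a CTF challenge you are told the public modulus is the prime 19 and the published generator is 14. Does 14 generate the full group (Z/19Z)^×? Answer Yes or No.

φ(19) = 19 − 1 = 18 = 2 · 3^2.
An element g generates (Z/19Z)^× iff g^(18/q) ≢ 1 (mod 19) for each prime q ∈ {2, 3}.
14^9 ≡ 18 (mod 19)  [q = 2: ≢ 1 ✓]
14^6 ≡ 7 (mod 19)  [q = 3: ≢ 1 ✓]
None equal 1, so ord_19(14) = 18: 14 is a primitive root.

Yes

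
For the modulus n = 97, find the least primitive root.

5

φ(97) = 97 − 1 = 96 = 2^5 · 3.
Test candidates g = 2, 3, … against the prime factors q ∈ {2, 3} of φ(97): g is a generator iff g^(96/q) ≢ 1 for every such q.
g = 2: 2^48 ≡ 1 — hits 1, so not a primitive root.
g = 3: 3^48 ≡ 1 — hits 1, so not a primitive root.
g = 4: 4^48 ≡ 1 — hits 1, so not a primitive root.
g = 5: 5^48 ≡ 96; 5^32 ≡ 35 — none is 1, so 5 is a primitive root.
So 5 is the smallest generator of (Z/97Z)^×.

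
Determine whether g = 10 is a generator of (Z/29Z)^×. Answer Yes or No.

Yes

φ(29) = 29 − 1 = 28 = 2^2 · 7.
Test 10^(28/q) mod 29 for each prime factor q of 28:
10^14 ≡ 28 (mod 29)  [q = 2: ≢ 1 ✓]
10^4 ≡ 24 (mod 29)  [q = 7: ≢ 1 ✓]
All checks pass, so 10 has order 28 and is a primitive root modulo 29.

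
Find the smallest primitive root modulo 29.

2

φ(29) = 29 − 1 = 28 = 2^2 · 7.
g is a primitive root iff g^(28/q) ≢ 1 (mod 29) for each prime q ∈ {2, 7}.
g = 2: 2^14 ≡ 28; 2^4 ≡ 16 — none is 1, so 2 is a primitive root.
So 2 is the smallest generator of (Z/29Z)^×.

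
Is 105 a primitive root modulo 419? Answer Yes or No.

φ(419) = 419 − 1 = 418 = 2 · 11 · 19.
An element g generates (Z/419Z)^× iff g^(418/q) ≢ 1 (mod 419) for each prime q ∈ {2, 11, 19}.
105^209 ≡ 1 (mod 419)  [q = 2: ≡ 1 ✗]
105^38 ≡ 152 (mod 419)  [q = 11: ≢ 1 ✓]
105^22 ≡ 60 (mod 419)  [q = 19: ≢ 1 ✓]
105^209 ≡ 1 shows ord(105) | 209, strictly less than φ(419); not a primitive root.

No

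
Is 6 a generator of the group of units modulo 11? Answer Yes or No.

φ(11) = 11 − 1 = 10 = 2 · 5.
An element g generates (Z/11Z)^× iff g^(10/q) ≢ 1 (mod 11) for each prime q ∈ {2, 5}.
6^5 ≡ 10 (mod 11)  [q = 2: ≢ 1 ✓]
6^2 ≡ 3 (mod 11)  [q = 5: ≢ 1 ✓]
Every test exponent gives a nontrivial residue, hence 6 generates the full group.

Yes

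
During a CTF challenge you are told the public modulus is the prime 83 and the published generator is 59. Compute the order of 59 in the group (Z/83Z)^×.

ord(59) | φ(83) = 83 − 1 = 82 = 2 · 41.
Divisors of 82: 1, 2, 41, 82.
Compute 59^d (mod 83) for the divisors d until we hit 1:
59^1 ≡ 59 (mod 83)
59^2 ≡ 78 (mod 83)
59^41 ≡ 1 (mod 83) ✓
Hence ord(59) = 41.

41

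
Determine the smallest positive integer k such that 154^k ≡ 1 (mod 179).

178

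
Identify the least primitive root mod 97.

φ(97) = 97 − 1 = 96 = 2^5 · 3.
g is a primitive root iff g^(96/q) ≢ 1 (mod 97) for each prime q ∈ {2, 3}.
g = 2: 2^48 ≡ 1 — hits 1, so not a primitive root.
g = 3: 3^48 ≡ 1 — hits 1, so not a primitive root.
g = 4: 4^48 ≡ 1 — hits 1, so not a primitive root.
g = 5: 5^48 ≡ 96; 5^32 ≡ 35 — none is 1, so 5 is a primitive root.
Hence the least primitive root of 97 is 5.

5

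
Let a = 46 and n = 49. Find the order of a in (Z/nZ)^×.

21

Since 46 ∈ (Z/49Z)^×, its order divides φ(49) = φ(7^2) = 7·(7−1) = 42 = 2 · 3 · 7.
Divisors of 42: 1, 2, 3, 6, 7, 14, 21, 42.
Compute 46^d (mod 49) for the divisors d until we hit 1:
46^1 ≡ 46
46^2 ≡ 9
46^3 ≡ 22
46^6 ≡ 43
46^7 ≡ 18
46^14 ≡ 30
46^21 ≡ 1
Hence ord(46) = 21.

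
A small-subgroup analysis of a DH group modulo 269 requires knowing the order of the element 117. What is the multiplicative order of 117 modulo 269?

The order of 117 must divide φ(269) = 269 − 1 = 268 = 2^2 · 67.
Divisors of 268: 1, 2, 4, 67, 134, 268.
Evaluate successive powers at the divisors of 268:
117^1 ≡ 117
117^2 ≡ 239
117^4 ≡ 93
117^67 ≡ 1
So ord_269(117) = 67.

67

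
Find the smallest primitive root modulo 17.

φ(17) = 17 − 1 = 16 = 2^4.
Test candidates g = 2, 3, … against the prime factors q ∈ {2} of φ(17): g is a generator iff g^(16/q) ≢ 1 for every such q.
g = 2: 2^8 ≡ 1 — hits 1, so not a primitive root.
g = 3: 3^8 ≡ 16 — none is 1, so 3 is a primitive root.
The smallest primitive root modulo 17 is 3.

3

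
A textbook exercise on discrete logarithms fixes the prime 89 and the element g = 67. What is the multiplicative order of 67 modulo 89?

By Lagrange's theorem, ord_89(67) divides φ(89) = 89 − 1 = 88 = 2^3 · 11.
Divisors of 88: 1, 2, 4, 8, 11, 22, 44, 88.
Compute 67^d (mod 89) for the divisors d until we hit 1:
67^1 ≡ 67
67^2 ≡ 39
67^4 ≡ 8
67^8 ≡ 64
67^11 ≡ 1
Hence ord(67) = 11.

11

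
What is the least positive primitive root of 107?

2

φ(107) = 107 − 1 = 106 = 2 · 53.
g is a primitive root iff g^(106/q) ≢ 1 (mod 107) for each prime q ∈ {2, 53}.
g = 2: 2^53 ≡ 106; 2^2 ≡ 4 — none is 1, so 2 is a primitive root.
Hence the least primitive root of 107 is 2.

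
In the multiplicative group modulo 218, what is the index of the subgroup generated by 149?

1

The order of 149 must divide φ(218) = φ(2)·φ(109) = 1·108 = 108 = 2^2 · 3^3.
Divisors of 108: 1, 2, 3, 4, 6, 9, 12, 18, 27, 36, 54, 108.
Evaluate successive powers at the divisors of 108:
149^1 ≡ 149 (mod 218)
149^2 ≡ 183 (mod 218)
149^3 ≡ 17 (mod 218)
149^4 ≡ 135 (mod 218)
149^6 ≡ 71 (mod 218)
149^9 ≡ 117 (mod 218)
149^12 ≡ 27 (mod 218)
149^18 ≡ 173 (mod 218)
149^27 ≡ 185 (mod 218)
149^36 ≡ 63 (mod 218)
149^54 ≡ 217 (mod 218)
149^108 ≡ 1 (mod 218) ✓
So ord_218(149) = 108, hence |⟨149⟩| = 108.
The index is φ(218) / ord(149) = 108 / 108 = 1.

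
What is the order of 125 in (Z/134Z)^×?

22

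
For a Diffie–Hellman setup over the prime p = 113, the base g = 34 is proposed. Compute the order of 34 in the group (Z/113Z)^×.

112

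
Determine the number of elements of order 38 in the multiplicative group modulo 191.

18

φ(191) = 191 − 1 = 190 = 2 · 5 · 19.
Since (Z/191Z)^× is cyclic of order 190, the number of elements of order d is φ(d) when d | 190 and 0 otherwise.
38 = 2 · 19 divides 190, and φ(38) = 18.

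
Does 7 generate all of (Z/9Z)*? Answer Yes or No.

φ(9) = φ(3^2) = 3·(3−1) = 6 = 2 · 3.
7 is a primitive root mod 9 iff 7^(φ(9)/q) ≢ 1 for every prime q | φ(9), i.e. q ∈ {2, 3}.
7^3 ≡ 1 (mod 9)  [q = 2: ≡ 1 ✗]
7^2 ≡ 4 (mod 9)  [q = 3: ≢ 1 ✓]
7^3 ≡ 1 shows ord(7) | 3, strictly less than φ(9); not a primitive root.

No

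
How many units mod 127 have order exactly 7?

6

φ(127) = 127 − 1 = 126 = 2 · 3^2 · 7.
(Z/127Z)^× is cyclic (|G| = 126); a cyclic group of order m has exactly φ(d) elements of each order d | m, and none otherwise.
7 | 126, and φ(7) = 7 − 1 = 6.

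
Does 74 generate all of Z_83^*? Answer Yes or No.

φ(83) = 83 − 1 = 82 = 2 · 41.
Test 74^(82/q) mod 83 for each prime factor q of 82:
74^41 ≡ 82 (mod 83)  [q = 2: ≢ 1 ✓]
74^2 ≡ 81 (mod 83)  [q = 41: ≢ 1 ✓]
None equal 1, so ord_83(74) = 82: 74 is a primitive root.

Yes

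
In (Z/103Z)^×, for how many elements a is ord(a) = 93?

0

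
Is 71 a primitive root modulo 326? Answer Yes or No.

φ(326) = φ(2)·φ(163) = 1·162 = 162 = 2 · 3^4.
71 is a primitive root mod 326 iff 71^(φ(326)/q) ≢ 1 for every prime q | φ(326), i.e. q ∈ {2, 3}.
71^81 ≡ 1 (mod 326)  [q = 2: ≡ 1 ✗]
71^54 ≡ 221 (mod 326)  [q = 3: ≢ 1 ✓]
71^81 ≡ 1 shows ord(71) | 81, strictly less than φ(326); not a primitive root.

No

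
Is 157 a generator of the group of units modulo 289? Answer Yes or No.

φ(289) = φ(17^2) = 17·(17−1) = 272 = 2^4 · 17.
An element g generates (Z/289Z)^× iff g^(272/q) ≢ 1 (mod 289) for each prime q ∈ {2, 17}.
157^136 ≡ 1 (mod 289)  [q = 2: ≡ 1 ✗]
157^16 ≡ 188 (mod 289)  [q = 17: ≢ 1 ✓]
Since 157^136 ≡ 1, the order of 157 divides 136 < 272, so 157 is not a primitive root.

No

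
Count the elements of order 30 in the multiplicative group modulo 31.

φ(31) = 31 − 1 = 30 = 2 · 3 · 5.
In a cyclic group of order 30, there are φ(d) elements of order d for each divisor d of 30, and zero for non-divisors.
30 = 2 · 3 · 5 divides 30, and φ(30) = 8.

8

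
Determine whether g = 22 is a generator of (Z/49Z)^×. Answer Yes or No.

No

φ(49) = φ(7^2) = 7·(7−1) = 42 = 2 · 3 · 7.
Test 22^(42/q) mod 49 for each prime factor q of 42:
22^21 ≡ 1 (mod 49)  [q = 2: ≡ 1 ✗]
22^14 ≡ 1 (mod 49)  [q = 3: ≡ 1 ✗]
22^6 ≡ 29 (mod 49)  [q = 7: ≢ 1 ✓]
22^21 ≡ 1 shows ord(22) | 21, strictly less than φ(49); not a primitive root.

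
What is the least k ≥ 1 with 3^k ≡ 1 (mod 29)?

28

ord(3) | φ(29) = 29 − 1 = 28 = 2^2 · 7.
Divisors of 28: 1, 2, 4, 7, 14, 28.
Check 3^d mod 29 for each divisor in increasing order:
3^1 ≡ 3
3^2 ≡ 9
3^4 ≡ 23
3^7 ≡ 12
3^14 ≡ 28
3^28 ≡ 1
The smallest such exponent is 28, so the order of 3 is 28.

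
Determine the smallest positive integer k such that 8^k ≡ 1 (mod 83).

82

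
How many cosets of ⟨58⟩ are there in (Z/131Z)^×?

The order of 58 must divide φ(131) = 131 − 1 = 130 = 2 · 5 · 13.
Divisors of 130: 1, 2, 5, 10, 13, 26, 65, 130.
Compute 58^d (mod 131) for the divisors d until we hit 1:
58^1 ≡ 58 (mod 131)
58^2 ≡ 89 (mod 131)
58^5 ≡ 1 (mod 131) ✓
Thus |⟨58⟩| = ord(58) = 5.
The index is φ(131) / ord(58) = 130 / 5 = 26.

26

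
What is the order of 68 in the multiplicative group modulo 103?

51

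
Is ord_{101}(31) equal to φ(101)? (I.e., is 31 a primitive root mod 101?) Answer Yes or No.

No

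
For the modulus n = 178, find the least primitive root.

3

φ(178) = φ(2)·φ(89) = 1·88 = 88 = 2^3 · 11.
Test candidates g = 2, 3, … against the prime factors q ∈ {2, 11} of φ(178): g is a generator iff g^(88/q) ≢ 1 for every such q.
g = 2: gcd(2, 178) = 2 > 1, not a unit — skip.
g = 3: 3^44 ≡ 177; 3^8 ≡ 153 — none is 1, so 3 is a primitive root.
The smallest primitive root modulo 178 is 3.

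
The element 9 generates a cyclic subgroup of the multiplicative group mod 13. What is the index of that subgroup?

ord(9) | φ(13) = 13 − 1 = 12 = 2^2 · 3.
Divisors of 12: 1, 2, 3, 4, 6, 12.
Test each divisor d:
9^1 ≡ 9 (mod 13)
9^2 ≡ 3 (mod 13)
9^3 ≡ 1 (mod 13) ✓
Thus |⟨9⟩| = ord(9) = 3.
[(Z/13Z)^× : ⟨9⟩] = 12/3 = 4.

4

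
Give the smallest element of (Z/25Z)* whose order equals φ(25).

φ(25) = φ(5^2) = 5·(5−1) = 20 = 2^2 · 5.
g is a primitive root iff g^(20/q) ≢ 1 (mod 25) for each prime q ∈ {2, 5}.
g = 2: 2^10 ≡ 24; 2^4 ≡ 16 — none is 1, so 2 is a primitive root.
So 2 is the smallest generator of (Z/25Z)^×.

2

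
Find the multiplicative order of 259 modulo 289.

By Lagrange's theorem, ord_289(259) divides φ(289) = φ(17^2) = 17·(17−1) = 272 = 2^4 · 17.
Divisors of 272: 1, 2, 4, 8, 16, 17, 34, 68, 136, 272.
Compute 259^d (mod 289) for the divisors d until we hit 1:
259^1 ≡ 259 (mod 289)
259^2 ≡ 33 (mod 289)
259^4 ≡ 222 (mod 289)
259^8 ≡ 154 (mod 289)
259^16 ≡ 18 (mod 289)
259^17 ≡ 38 (mod 289)
259^34 ≡ 288 (mod 289)
259^68 ≡ 1 (mod 289) ✓
Therefore the multiplicative order of 259 modulo 289 is 68.

68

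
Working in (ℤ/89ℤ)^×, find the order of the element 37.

8

ord(37) | φ(89) = 89 − 1 = 88 = 2^3 · 11.
Divisors of 88: 1, 2, 4, 8, 11, 22, 44, 88.
Evaluate successive powers at the divisors of 88:
37^1 ≡ 37
37^2 ≡ 34
37^4 ≡ 88
37^8 ≡ 1
Hence ord(37) = 8.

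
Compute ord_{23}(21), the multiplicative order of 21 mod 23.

22

The order of 21 must divide φ(23) = 23 − 1 = 22 = 2 · 11.
Divisors of 22: 1, 2, 11, 22.
Check 21^d mod 23 for each divisor in increasing order:
21^1 ≡ 21
21^2 ≡ 4
21^11 ≡ 22
21^22 ≡ 1
The smallest such exponent is 22, so the order of 21 is 22.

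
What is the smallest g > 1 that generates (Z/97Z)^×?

φ(97) = 97 − 1 = 96 = 2^5 · 3.
g is a primitive root iff g^(96/q) ≢ 1 (mod 97) for each prime q ∈ {2, 3}.
g = 2: 2^48 ≡ 1 — hits 1, so not a primitive root.
g = 3: 3^48 ≡ 1 — hits 1, so not a primitive root.
g = 4: 4^48 ≡ 1 — hits 1, so not a primitive root.
g = 5: 5^48 ≡ 96; 5^32 ≡ 35 — none is 1, so 5 is a primitive root.
The smallest primitive root modulo 97 is 5.

5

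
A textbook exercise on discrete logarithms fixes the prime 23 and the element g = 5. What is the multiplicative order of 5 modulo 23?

22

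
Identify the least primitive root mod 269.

φ(269) = 269 − 1 = 268 = 2^2 · 67.
g is a primitive root iff g^(268/q) ≢ 1 (mod 269) for each prime q ∈ {2, 67}.
g = 2: 2^134 ≡ 268; 2^4 ≡ 16 — none is 1, so 2 is a primitive root.
So 2 is the smallest generator of (Z/269Z)^×.

2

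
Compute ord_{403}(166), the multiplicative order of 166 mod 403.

The order of 166 must divide φ(403) = φ(13·31) = (13−1)·(31−1) = 12·30 = 360 = 2^3 · 3^2 · 5.
Divisors of 360: 1, 2, 3, 4, 5, 6, 8, 9, 10, 12, 15, 18, 20, 24, 30, 36, 40, 45, 60, 72, 90, 120, 180, 360.
Check 166^d mod 403 for each divisor in increasing order:
166^1 ≡ 166 (mod 403)
166^2 ≡ 152 (mod 403)
166^3 ≡ 246 (mod 403)
166^4 ≡ 133 (mod 403)
166^5 ≡ 316 (mod 403)
166^6 ≡ 66 (mod 403)
166^8 ≡ 360 (mod 403)
166^9 ≡ 116 (mod 403)
166^10 ≡ 315 (mod 403)
166^12 ≡ 326 (mod 403)
166^15 ≡ 402 (mod 403)
166^18 ≡ 157 (mod 403)
166^20 ≡ 87 (mod 403)
166^24 ≡ 287 (mod 403)
166^30 ≡ 1 (mod 403) ✓
Hence ord(166) = 30.

30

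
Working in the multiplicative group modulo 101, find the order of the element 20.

50

Since 20 ∈ (Z/101Z)^×, its order divides φ(101) = 101 − 1 = 100 = 2^2 · 5^2.
Divisors of 100: 1, 2, 4, 5, 10, 20, 25, 50, 100.
Check 20^d mod 101 for each divisor in increasing order:
20^1 ≡ 20
20^2 ≡ 97
20^4 ≡ 16
20^5 ≡ 17
20^10 ≡ 87
20^20 ≡ 95
20^25 ≡ 100
20^50 ≡ 1
The smallest such exponent is 50, so the order of 20 is 50.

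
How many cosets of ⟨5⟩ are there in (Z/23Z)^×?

1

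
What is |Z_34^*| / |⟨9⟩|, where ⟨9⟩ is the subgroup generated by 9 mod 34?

2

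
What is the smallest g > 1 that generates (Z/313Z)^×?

10

φ(313) = 313 − 1 = 312 = 2^3 · 3 · 13.
Test candidates g = 2, 3, … against the prime factors q ∈ {2, 3, 13} of φ(313): g is a generator iff g^(312/q) ≢ 1 for every such q.
g = 2: 2^156 ≡ 1 — hits 1, so not a primitive root.
g = 3: 3^156 ≡ 1 — hits 1, so not a primitive root.
g = 4: 4^156 ≡ 1 — hits 1, so not a primitive root.
g = 5: 5^156 ≡ 312; 5^104 ≡ 1 — hits 1, so not a primitive root.
g = 6: 6^156 ≡ 1 — hits 1, so not a primitive root.
g = 7: 7^156 ≡ 312; 7^104 ≡ 1 — hits 1, so not a primitive root.
g = 8: 8^156 ≡ 1 — hits 1, so not a primitive root.
g = 9: 9^156 ≡ 1 — hits 1, so not a primitive root.
g = 10: 10^156 ≡ 312; 10^104 ≡ 214; 10^24 ≡ 103 — none is 1, so 10 is a primitive root.
So 10 is the smallest generator of (Z/313Z)^×.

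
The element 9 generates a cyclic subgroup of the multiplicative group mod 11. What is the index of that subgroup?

Since 9 ∈ (Z/11Z)^×, its order divides φ(11) = 11 − 1 = 10 = 2 · 5.
Divisors of 10: 1, 2, 5, 10.
Compute 9^d (mod 11) for the divisors d until we hit 1:
9^1 ≡ 9 (mod 11)
9^2 ≡ 4 (mod 11)
9^5 ≡ 1 (mod 11) ✓
Thus |⟨9⟩| = ord(9) = 5.
[(Z/11Z)^× : ⟨9⟩] = 10/5 = 2.

2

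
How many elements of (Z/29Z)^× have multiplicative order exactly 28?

12

φ(29) = 29 − 1 = 28 = 2^2 · 7.
In a cyclic group of order 28, there are φ(d) elements of order d for each divisor d of 28, and zero for non-divisors.
28 = 2^2 · 7 divides 28, and φ(28) = 12.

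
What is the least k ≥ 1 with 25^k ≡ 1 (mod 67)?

11

ord(25) | φ(67) = 67 − 1 = 66 = 2 · 3 · 11.
Divisors of 66: 1, 2, 3, 6, 11, 22, 33, 66.
Compute 25^d (mod 67) for the divisors d until we hit 1:
25^1 ≡ 25 (mod 67)
25^2 ≡ 22 (mod 67)
25^3 ≡ 14 (mod 67)
25^6 ≡ 62 (mod 67)
25^11 ≡ 1 (mod 67) ✓
So ord_67(25) = 11.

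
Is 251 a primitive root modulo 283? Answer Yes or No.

φ(283) = 283 − 1 = 282 = 2 · 3 · 47.
251 is a primitive root mod 283 iff 251^(φ(283)/q) ≢ 1 for every prime q | φ(283), i.e. q ∈ {2, 3, 47}.
251^141 ≡ 1 (mod 283)  [q = 2: ≡ 1 ✗]
251^94 ≡ 1 (mod 283)  [q = 3: ≡ 1 ✗]
251^6 ≡ 204 (mod 283)  [q = 47: ≢ 1 ✓]
The check at q = 2 fails, so 251 generates a proper subgroup.

No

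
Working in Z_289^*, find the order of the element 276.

68

By Lagrange's theorem, ord_289(276) divides φ(289) = φ(17^2) = 17·(17−1) = 272 = 2^4 · 17.
Divisors of 272: 1, 2, 4, 8, 16, 17, 34, 68, 136, 272.
Compute 276^d (mod 289) for the divisors d until we hit 1:
276^1 ≡ 276 (mod 289)
276^2 ≡ 169 (mod 289)
276^4 ≡ 239 (mod 289)
276^8 ≡ 188 (mod 289)
276^16 ≡ 86 (mod 289)
276^17 ≡ 38 (mod 289)
276^34 ≡ 288 (mod 289)
276^68 ≡ 1 (mod 289) ✓
The smallest such exponent is 68, so the order of 276 is 68.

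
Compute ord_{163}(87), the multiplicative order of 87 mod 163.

81

Since 87 ∈ (Z/163Z)^×, its order divides φ(163) = 163 − 1 = 162 = 2 · 3^4.
Divisors of 162: 1, 2, 3, 6, 9, 18, 27, 54, 81, 162.
Evaluate successive powers at the divisors of 162:
87^1 ≡ 87 (mod 163)
87^2 ≡ 71 (mod 163)
87^3 ≡ 146 (mod 163)
87^6 ≡ 126 (mod 163)
87^9 ≡ 140 (mod 163)
87^18 ≡ 40 (mod 163)
87^27 ≡ 58 (mod 163)
87^54 ≡ 104 (mod 163)
87^81 ≡ 1 (mod 163) ✓
So ord_163(87) = 81.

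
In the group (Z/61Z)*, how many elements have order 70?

0

φ(61) = 61 − 1 = 60 = 2^2 · 3 · 5.
Since (Z/61Z)^× is cyclic of order 60, the number of elements of order d is φ(d) when d | 60 and 0 otherwise.
Here 60 is not a multiple of 70, so there are no elements of order 70.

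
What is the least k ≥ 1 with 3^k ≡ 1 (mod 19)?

18

Since 3 ∈ (Z/19Z)^×, its order divides φ(19) = 19 − 1 = 18 = 2 · 3^2.
Divisors of 18: 1, 2, 3, 6, 9, 18.
Evaluate successive powers at the divisors of 18:
3^1 ≡ 3
3^2 ≡ 9
3^3 ≡ 8
3^6 ≡ 7
3^9 ≡ 18
3^18 ≡ 1
The smallest such exponent is 18, so the order of 3 is 18.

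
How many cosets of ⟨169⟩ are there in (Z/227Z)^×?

2

By Lagrange's theorem, ord_227(169) divides φ(227) = 227 − 1 = 226 = 2 · 113.
Divisors of 226: 1, 2, 113, 226.
Test each divisor d:
169^1 ≡ 169
169^2 ≡ 186
169^113 ≡ 1
Thus |⟨169⟩| = ord(169) = 113.
Index = |(Z/227Z)^×| / |⟨169⟩| = 226 / 113 = 2.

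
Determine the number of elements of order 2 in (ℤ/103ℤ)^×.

1

φ(103) = 103 − 1 = 102 = 2 · 3 · 17.
Since (Z/103Z)^× is cyclic of order 102, the number of elements of order d is φ(d) when d | 102 and 0 otherwise.
2 | 102, and φ(2) = 2 − 1 = 1.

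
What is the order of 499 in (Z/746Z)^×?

124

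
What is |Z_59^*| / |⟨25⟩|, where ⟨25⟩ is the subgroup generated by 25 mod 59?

By Lagrange's theorem, ord_59(25) divides φ(59) = 59 − 1 = 58 = 2 · 29.
Divisors of 58: 1, 2, 29, 58.
Check 25^d mod 59 for each divisor in increasing order:
25^1 ≡ 25
25^2 ≡ 35
25^29 ≡ 1
So ord_59(25) = 29, hence |⟨25⟩| = 29.
Index = |(Z/59Z)^×| / |⟨25⟩| = 58 / 29 = 2.

2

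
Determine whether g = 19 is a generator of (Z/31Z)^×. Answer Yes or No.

φ(31) = 31 − 1 = 30 = 2 · 3 · 5.
It suffices to check that the order of 19 is not a proper divisor of 30: compute 19^(30/q) for q ∈ {2, 3, 5}.
19^15 ≡ 1 (mod 31)  [q = 2: ≡ 1 ✗]
19^10 ≡ 25 (mod 31)  [q = 3: ≢ 1 ✓]
19^6 ≡ 2 (mod 31)  [q = 5: ≢ 1 ✓]
The check at q = 2 fails, so 19 generates a proper subgroup.

No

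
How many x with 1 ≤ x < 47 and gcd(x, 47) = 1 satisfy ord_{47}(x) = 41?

0

φ(47) = 47 − 1 = 46 = 2 · 23.
In a cyclic group of order 46, there are φ(d) elements of order d for each divisor d of 46, and zero for non-divisors.
Since 41 ∤ 46, the count is 0.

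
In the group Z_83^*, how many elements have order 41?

40

φ(83) = 83 − 1 = 82 = 2 · 41.
(Z/83Z)^× is cyclic (|G| = 82); a cyclic group of order m has exactly φ(d) elements of each order d | m, and none otherwise.
41 | 82, and φ(41) = 41 − 1 = 40.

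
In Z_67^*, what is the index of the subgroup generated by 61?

1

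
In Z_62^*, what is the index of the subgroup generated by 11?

1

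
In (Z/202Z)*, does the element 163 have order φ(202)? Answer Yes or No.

No

φ(202) = φ(2)·φ(101) = 1·100 = 100 = 2^2 · 5^2.
It suffices to check that the order of 163 is not a proper divisor of 100: compute 163^(100/q) for q ∈ {2, 5}.
163^50 ≡ 201 (mod 202)  [q = 2: ≢ 1 ✓]
163^20 ≡ 1 (mod 202)  [q = 5: ≡ 1 ✗]
The check at q = 5 fails, so 163 generates a proper subgroup.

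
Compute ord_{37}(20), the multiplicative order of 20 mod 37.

By Lagrange's theorem, ord_37(20) divides φ(37) = 37 − 1 = 36 = 2^2 · 3^2.
Divisors of 36: 1, 2, 3, 4, 6, 9, 12, 18, 36.
Test each divisor d:
20^1 ≡ 20 (mod 37)
20^2 ≡ 30 (mod 37)
20^3 ≡ 8 (mod 37)
20^4 ≡ 12 (mod 37)
20^6 ≡ 27 (mod 37)
20^9 ≡ 31 (mod 37)
20^12 ≡ 26 (mod 37)
20^18 ≡ 36 (mod 37)
20^36 ≡ 1 (mod 37) ✓
Therefore the multiplicative order of 20 modulo 37 is 36.

36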